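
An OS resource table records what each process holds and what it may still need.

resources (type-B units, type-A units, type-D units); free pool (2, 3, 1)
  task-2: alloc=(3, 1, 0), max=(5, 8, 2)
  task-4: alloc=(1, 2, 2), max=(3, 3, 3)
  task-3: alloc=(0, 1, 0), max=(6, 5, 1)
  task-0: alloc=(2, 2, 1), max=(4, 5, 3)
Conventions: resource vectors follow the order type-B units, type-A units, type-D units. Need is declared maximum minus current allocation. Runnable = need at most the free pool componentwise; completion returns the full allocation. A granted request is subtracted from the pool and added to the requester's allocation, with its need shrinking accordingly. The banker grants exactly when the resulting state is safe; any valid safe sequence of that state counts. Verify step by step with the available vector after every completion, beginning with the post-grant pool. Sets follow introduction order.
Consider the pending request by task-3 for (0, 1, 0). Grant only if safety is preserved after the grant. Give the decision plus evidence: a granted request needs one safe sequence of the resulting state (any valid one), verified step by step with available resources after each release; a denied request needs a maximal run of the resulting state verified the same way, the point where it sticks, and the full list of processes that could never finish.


DENY. Granting would leave the state unsafe.
Key observation: after task-4, task-0 the pool peaks at (5, 6, 4), and each blocked process is short somewhere: task-2 on type-A units; task-3 on type-B units.
Pretend the grant happened; the run task-4, task-0 goes as far as possible. Step-by-step check:
  pool = (2, 2, 1)
  run task-4 (needs (2, 1, 1), free (2, 2, 1)); after release of (1, 2, 2) the pool is (3, 4, 3)
  run task-0 (needs (2, 3, 2), free (3, 4, 3)); after release of (2, 2, 1) the pool is (5, 6, 4)
  blocked: task-2 wants (2, 7, 2), pool (5, 6, 4) — not enough type-A units
  blocked: task-3 wants (6, 3, 1), pool (5, 6, 4) — not enough type-B units
Had the request been granted, task-2 and task-3 could never finish.


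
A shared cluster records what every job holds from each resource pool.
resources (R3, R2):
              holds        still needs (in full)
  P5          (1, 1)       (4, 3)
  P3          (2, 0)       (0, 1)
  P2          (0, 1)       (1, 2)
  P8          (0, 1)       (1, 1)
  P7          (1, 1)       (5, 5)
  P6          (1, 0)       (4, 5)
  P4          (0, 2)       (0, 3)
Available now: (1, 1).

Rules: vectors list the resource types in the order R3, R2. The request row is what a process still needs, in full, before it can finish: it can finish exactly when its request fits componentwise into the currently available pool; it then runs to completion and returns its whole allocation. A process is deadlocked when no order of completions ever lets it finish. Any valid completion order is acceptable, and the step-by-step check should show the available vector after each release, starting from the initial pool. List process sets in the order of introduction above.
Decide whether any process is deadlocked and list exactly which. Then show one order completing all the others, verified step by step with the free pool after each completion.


The deadlocked set is P5, P7 and P6.
Key observation: even finishing P3, P8, P2, P4 leaves just (3, 5) free — too little R3 for any of the remaining processes.
A valid finishing order for the others: P3, P8, P2, P4. Walking it through:
  pool = (1, 1)
  run P3 (needs (0, 1), free (1, 1)); after release of (2, 0) the pool is (3, 1)
  run P8 (needs (1, 1), free (3, 1)); after release of (0, 1) the pool is (3, 2)
  run P2 (needs (1, 2), free (3, 2)); after release of (0, 1) the pool is (3, 3)
  run P4 (needs (0, 3), free (3, 3)); after release of (0, 2) the pool is (3, 5)
The stuck group stays short no matter what:
  blocked: P5 wants (4, 3), pool (3, 5) — not enough R3
  blocked: P7 wants (5, 5), pool (3, 5) — not enough R3
  blocked: P6 wants (4, 5), pool (3, 5) — not enough R3


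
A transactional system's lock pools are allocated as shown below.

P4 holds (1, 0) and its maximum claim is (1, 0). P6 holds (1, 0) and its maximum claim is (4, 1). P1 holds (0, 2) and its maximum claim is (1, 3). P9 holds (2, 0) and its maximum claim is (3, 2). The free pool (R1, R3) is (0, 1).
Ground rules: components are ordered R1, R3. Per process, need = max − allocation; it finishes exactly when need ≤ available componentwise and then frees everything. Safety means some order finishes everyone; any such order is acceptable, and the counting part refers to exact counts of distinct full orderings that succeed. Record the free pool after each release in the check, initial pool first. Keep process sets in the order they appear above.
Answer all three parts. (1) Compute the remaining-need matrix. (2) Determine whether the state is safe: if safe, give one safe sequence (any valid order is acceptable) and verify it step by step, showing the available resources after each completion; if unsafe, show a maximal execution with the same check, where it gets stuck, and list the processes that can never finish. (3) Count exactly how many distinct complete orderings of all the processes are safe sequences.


(1) Outstanding need per process (order R1, R3):
  P4: (0, 0)
  P6: (3, 1)
  P1: (1, 1)
  P9: (1, 2)
(2) SAFE. One safe sequence: P4, P1, P9, P6.
Key observation: reading the order forward, P1 is the first process whose need (1, 1) meets the free pool (1, 1) exactly on a resource it requests.
Walking it through:
  pool = (0, 1)
  run P4 (needs (0, 0), free (0, 1)); after release of (1, 0) the pool is (1, 1)
  run P1 (needs (1, 1), free (1, 1)); after release of (0, 2) the pool is (1, 3)
  run P9 (needs (1, 2), free (1, 3)); after release of (2, 0) the pool is (3, 3)
  run P6 (needs (3, 1), free (3, 3)); after release of (1, 0) the pool is (4, 3)
(3) Precisely 1 of the possible complete orderings is a safe sequence.


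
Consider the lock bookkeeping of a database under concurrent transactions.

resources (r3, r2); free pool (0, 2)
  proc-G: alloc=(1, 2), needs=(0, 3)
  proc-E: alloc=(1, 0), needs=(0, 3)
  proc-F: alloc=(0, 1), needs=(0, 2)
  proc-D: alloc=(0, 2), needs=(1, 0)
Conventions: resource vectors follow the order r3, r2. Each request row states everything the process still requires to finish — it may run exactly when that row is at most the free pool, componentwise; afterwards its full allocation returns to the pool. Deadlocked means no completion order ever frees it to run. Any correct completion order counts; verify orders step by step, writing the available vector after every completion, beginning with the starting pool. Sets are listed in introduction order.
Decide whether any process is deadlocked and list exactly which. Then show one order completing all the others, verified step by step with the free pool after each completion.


No process is deadlocked.
Key observation: starting with proc-F, each completion frees enough for the next — no one is permanently blocked.
The rest can finish in the order proc-F, proc-G, proc-D, proc-E. Step-by-step check:
  pool = (0, 2)
  run proc-F (needs (0, 2), free (0, 2)); after release of (0, 1) the pool is (0, 3)
  run proc-G (needs (0, 3), free (0, 3)); after release of (1, 2) the pool is (1, 5)
  run proc-D (needs (1, 0), free (1, 5)); after release of (0, 2) the pool is (1, 7)
  run proc-E (needs (0, 3), free (1, 7)); after release of (1, 0) the pool is (2, 7)


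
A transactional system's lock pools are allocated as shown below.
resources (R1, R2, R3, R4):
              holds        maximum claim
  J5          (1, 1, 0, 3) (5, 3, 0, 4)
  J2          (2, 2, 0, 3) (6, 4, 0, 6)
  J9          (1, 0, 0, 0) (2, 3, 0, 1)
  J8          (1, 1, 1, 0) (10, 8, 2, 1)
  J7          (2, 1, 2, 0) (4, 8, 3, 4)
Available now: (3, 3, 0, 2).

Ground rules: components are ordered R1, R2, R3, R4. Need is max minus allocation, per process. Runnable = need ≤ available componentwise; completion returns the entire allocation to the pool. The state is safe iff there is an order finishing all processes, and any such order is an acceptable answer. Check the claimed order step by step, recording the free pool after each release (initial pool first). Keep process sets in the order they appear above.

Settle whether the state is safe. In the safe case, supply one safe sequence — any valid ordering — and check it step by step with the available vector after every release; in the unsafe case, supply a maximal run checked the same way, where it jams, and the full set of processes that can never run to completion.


UNSAFE.
Key observation: R2 is the bottleneck — with J9, J5, J2 done the pool holds (7, 6, 0, 8), short of every remaining need.
Going as far as possible: J9, J5, J2; after that, nothing fits. Verifying each step:
  pool = (3, 3, 0, 2)
  J9: need (1, 3, 0, 1) fits (3, 3, 0, 2); releases (1, 0, 0, 0), pool now (4, 3, 0, 2)
  J5: need (4, 2, 0, 1) fits (4, 3, 0, 2); releases (1, 1, 0, 3), pool now (5, 4, 0, 5)
  J2: need (4, 2, 0, 3) fits (5, 4, 0, 5); releases (2, 2, 0, 3), pool now (7, 6, 0, 8)
  J8 cannot run: need (9, 7, 1, 1) vs free (7, 6, 0, 8) (insufficient R1, R2 and R3)
  J7 cannot run: need (2, 7, 1, 4) vs free (7, 6, 0, 8) (insufficient R2 and R3)
Processes that can never finish: J8 and J7.


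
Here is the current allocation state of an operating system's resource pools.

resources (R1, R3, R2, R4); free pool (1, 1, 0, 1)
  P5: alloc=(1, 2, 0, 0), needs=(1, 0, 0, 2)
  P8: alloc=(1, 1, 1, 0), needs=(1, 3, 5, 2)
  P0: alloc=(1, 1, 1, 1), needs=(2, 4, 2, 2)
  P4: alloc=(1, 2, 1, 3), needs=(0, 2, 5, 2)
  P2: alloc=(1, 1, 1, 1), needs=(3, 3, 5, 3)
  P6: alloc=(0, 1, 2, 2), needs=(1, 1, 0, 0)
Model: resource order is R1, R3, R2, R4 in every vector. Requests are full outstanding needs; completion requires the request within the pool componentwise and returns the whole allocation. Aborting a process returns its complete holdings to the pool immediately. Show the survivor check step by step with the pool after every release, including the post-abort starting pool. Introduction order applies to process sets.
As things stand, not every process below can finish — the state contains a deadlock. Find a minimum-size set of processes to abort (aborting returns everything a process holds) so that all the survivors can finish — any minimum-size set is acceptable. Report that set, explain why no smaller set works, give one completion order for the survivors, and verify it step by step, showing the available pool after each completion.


Minimum abort set: P4 and P2.
Key observation: before aborting P4 and P2, P8 was permanently blocked — no order could ever run it; afterwards it completes at step 3.
Minimality, checking each single-abort alternative: P5 alone leaves P8 blocked (short on R2); P8 alone leaves P4 blocked (short on R2); P0 alone leaves P8 blocked (short on R2); P4 alone leaves P8 blocked (short on R2); P2 alone leaves P8 blocked (short on R2); P6 alone leaves P8 blocked (short on R2).
Survivors finish in the order: P0, P6, P8, P5. Check, step by step (pool after the aborts first):
  pool = (3, 4, 2, 5)
  P0: need (2, 4, 2, 2) fits (3, 4, 2, 5); releases (1, 1, 1, 1), pool now (4, 5, 3, 6)
  P6: need (1, 1, 0, 0) fits (4, 5, 3, 6); releases (0, 1, 2, 2), pool now (4, 6, 5, 8)
  P8: need (1, 3, 5, 2) fits (4, 6, 5, 8); releases (1, 1, 1, 0), pool now (5, 7, 6, 8)
  P5: need (1, 0, 0, 2) fits (5, 7, 6, 8); releases (1, 2, 0, 0), pool now (6, 9, 6, 8)


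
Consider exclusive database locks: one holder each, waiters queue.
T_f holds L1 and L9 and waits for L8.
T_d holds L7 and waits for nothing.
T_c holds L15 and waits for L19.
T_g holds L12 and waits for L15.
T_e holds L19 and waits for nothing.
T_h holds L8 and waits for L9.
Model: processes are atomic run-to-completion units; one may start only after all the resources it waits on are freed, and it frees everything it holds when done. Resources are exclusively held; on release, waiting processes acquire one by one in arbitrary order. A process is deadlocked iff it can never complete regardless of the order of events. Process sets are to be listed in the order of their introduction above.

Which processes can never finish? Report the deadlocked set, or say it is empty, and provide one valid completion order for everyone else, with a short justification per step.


Deadlocked: T_f and T_h.
Key observation: T_f -> T_h -> T_f is a circular wait — nothing in it can go first; no other process is dragged down with it.
A valid finishing order for the others: T_e, T_c, T_d, T_g.
Walking it through:
  run T_e (it waits on nothing); releases L19
  run T_c (all its waits — L19 — are resolved); releases L15
  run T_d (it waits on nothing); releases L7
  run T_g (all its waits — L15 — are resolved); releases L12


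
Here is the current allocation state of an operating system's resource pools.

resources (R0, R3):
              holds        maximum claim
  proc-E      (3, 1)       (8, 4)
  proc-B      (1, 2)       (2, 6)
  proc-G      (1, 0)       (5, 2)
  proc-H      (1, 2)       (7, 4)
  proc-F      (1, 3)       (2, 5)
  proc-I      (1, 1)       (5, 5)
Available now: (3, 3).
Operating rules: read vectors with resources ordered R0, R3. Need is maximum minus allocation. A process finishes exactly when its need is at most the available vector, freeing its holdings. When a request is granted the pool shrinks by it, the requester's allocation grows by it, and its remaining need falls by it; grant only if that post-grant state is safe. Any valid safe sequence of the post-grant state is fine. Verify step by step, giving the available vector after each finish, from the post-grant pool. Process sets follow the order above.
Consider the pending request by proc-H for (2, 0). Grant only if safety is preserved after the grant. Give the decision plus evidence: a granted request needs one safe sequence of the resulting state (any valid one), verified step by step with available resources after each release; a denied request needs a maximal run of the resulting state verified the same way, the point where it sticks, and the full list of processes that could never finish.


DENY. Granting would leave the state unsafe.
Key observation: once proc-F, proc-B finish, the pool peaks at (3, 8) — and every remaining process still needs more R0 than that.
On the post-grant state, proc-F, proc-B is a maximal run — nothing extends it. Verifying each step:
  pool = (1, 3)
  proc-F: need (1, 2) fits (1, 3); releases (1, 3), pool now (2, 6)
  proc-B: need (1, 4) fits (2, 6); releases (1, 2), pool now (3, 8)
  proc-E cannot run: need (5, 3) vs free (3, 8) (insufficient R0)
  proc-G cannot run: need (4, 2) vs free (3, 8) (insufficient R0)
  proc-H cannot run: need (4, 2) vs free (3, 8) (insufficient R0)
  proc-I cannot run: need (4, 4) vs free (3, 8) (insufficient R0)
Processes that could never finish after the grant: proc-E, proc-G, proc-H and proc-I.


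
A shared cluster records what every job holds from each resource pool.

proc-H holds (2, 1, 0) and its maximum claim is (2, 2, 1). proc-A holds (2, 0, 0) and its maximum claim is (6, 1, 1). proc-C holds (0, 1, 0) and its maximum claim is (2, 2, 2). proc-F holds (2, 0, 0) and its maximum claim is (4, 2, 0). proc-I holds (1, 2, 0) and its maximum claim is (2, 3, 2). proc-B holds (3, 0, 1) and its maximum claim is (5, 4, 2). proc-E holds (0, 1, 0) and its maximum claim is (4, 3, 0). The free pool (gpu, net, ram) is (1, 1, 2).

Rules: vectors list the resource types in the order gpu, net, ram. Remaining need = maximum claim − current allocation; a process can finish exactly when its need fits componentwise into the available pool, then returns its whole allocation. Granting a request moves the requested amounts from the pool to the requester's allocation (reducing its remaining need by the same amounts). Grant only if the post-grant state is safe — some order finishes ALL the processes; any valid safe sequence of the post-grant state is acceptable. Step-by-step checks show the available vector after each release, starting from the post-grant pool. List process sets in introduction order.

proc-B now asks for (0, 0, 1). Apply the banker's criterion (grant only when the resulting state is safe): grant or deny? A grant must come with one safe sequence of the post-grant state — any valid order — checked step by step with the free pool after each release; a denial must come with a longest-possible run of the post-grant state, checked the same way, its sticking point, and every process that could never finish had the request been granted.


DENY — the pretend-granted state is unsafe.
Key observation: after proc-H, proc-F, proc-E, proc-A the pool peaks at (7, 3, 1), and each blocked process is short somewhere: proc-C on ram; proc-I on ram; proc-B on net.
After a pretend grant, a maximal execution: proc-H, proc-F, proc-E, proc-A — then nothing else fits. Step-by-step check:
  pool = (1, 1, 1)
  proc-H needs (0, 1, 1) <= (1, 1, 1) -> finishes; pool += (2, 1, 0) = (3, 2, 1)
  proc-F needs (2, 2, 0) <= (3, 2, 1) -> finishes; pool += (2, 0, 0) = (5, 2, 1)
  proc-E needs (4, 2, 0) <= (5, 2, 1) -> finishes; pool += (0, 1, 0) = (5, 3, 1)
  proc-A needs (4, 1, 1) <= (5, 3, 1) -> finishes; pool += (2, 0, 0) = (7, 3, 1)
  proc-C still needs (2, 1, 2) but only (7, 3, 1) is free — short on ram
  proc-I still needs (1, 1, 2) but only (7, 3, 1) is free — short on ram
  proc-B still needs (2, 4, 0) but only (7, 3, 1) is free — short on net
Post-grant, the permanently blocked set is proc-C, proc-I and proc-B.


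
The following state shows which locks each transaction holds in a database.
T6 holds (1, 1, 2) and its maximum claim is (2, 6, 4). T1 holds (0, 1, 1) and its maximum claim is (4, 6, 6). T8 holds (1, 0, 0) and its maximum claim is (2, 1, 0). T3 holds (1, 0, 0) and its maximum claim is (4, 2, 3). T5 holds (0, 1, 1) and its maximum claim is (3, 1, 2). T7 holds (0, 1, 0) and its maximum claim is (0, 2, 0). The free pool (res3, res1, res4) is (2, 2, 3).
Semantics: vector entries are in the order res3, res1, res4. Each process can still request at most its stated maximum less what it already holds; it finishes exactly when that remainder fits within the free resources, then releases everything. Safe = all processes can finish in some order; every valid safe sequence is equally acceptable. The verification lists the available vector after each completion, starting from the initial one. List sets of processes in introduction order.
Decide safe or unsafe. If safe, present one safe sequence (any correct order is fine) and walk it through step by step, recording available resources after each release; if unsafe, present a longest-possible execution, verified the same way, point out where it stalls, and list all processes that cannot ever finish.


UNSAFE.
Key observation: once T7, T8, T5, T3 finish, the pool peaks at (4, 4, 4) — and every remaining process still needs more res1 than that.
A maximal execution: T7, T8, T5, T3 — then nothing else fits. Walking it through:
  pool = (2, 2, 3)
  run T7 (needs (0, 1, 0), free (2, 2, 3)); after release of (0, 1, 0) the pool is (2, 3, 3)
  run T8 (needs (1, 1, 0), free (2, 3, 3)); after release of (1, 0, 0) the pool is (3, 3, 3)
  run T5 (needs (3, 0, 1), free (3, 3, 3)); after release of (0, 1, 1) the pool is (3, 4, 4)
  run T3 (needs (3, 2, 3), free (3, 4, 4)); after release of (1, 0, 0) the pool is (4, 4, 4)
  T6 still needs (1, 5, 2) but only (4, 4, 4) is free — short on res1
  T1 still needs (4, 5, 5) but only (4, 4, 4) is free — short on res1 and res4
Processes that can never finish: T6 and T1.


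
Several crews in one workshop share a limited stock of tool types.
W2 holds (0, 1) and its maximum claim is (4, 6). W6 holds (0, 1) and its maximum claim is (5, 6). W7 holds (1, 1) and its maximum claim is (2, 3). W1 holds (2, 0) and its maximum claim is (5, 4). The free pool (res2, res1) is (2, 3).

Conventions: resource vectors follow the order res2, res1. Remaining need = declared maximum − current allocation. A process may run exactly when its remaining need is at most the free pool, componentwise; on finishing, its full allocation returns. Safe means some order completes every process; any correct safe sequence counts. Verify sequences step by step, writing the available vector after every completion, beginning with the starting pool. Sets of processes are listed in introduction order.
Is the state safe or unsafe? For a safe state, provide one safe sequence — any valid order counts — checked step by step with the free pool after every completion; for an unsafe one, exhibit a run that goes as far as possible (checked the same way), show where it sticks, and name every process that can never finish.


UNSAFE.
Key observation: once W7, W1 finish, the pool peaks at (5, 4) — and every remaining process still needs more res1 than that.
Going as far as possible: W7, W1; after that, nothing fits. Walking it through:
  pool = (2, 3)
  W7: need (1, 2) fits (2, 3); releases (1, 1), pool now (3, 4)
  W1: need (3, 4) fits (3, 4); releases (2, 0), pool now (5, 4)
  W2 still needs (4, 5) but only (5, 4) is free — short on res1
  W6 still needs (5, 5) but only (5, 4) is free — short on res1
Never able to finish: W2 and W6.


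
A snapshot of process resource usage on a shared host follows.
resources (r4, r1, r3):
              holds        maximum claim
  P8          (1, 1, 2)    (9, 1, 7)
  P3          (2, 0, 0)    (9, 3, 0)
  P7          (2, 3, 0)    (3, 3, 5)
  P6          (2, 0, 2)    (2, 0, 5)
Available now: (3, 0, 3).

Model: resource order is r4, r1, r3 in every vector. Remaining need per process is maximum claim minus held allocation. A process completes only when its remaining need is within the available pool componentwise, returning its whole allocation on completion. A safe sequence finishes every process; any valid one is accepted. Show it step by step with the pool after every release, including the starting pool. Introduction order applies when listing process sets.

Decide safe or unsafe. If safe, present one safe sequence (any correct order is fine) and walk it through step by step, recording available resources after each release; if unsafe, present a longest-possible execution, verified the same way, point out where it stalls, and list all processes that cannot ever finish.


SAFE, for example via the order P6, P7, P3, P8.
Key observation: P6 marks the first exact bind of the order: its need (0, 0, 3) fits the free (3, 0, 3) with zero slack on a requested resource.
Walking it through:
  pool = (3, 0, 3)
  P6: need (0, 0, 3) fits (3, 0, 3); releases (2, 0, 2), pool now (5, 0, 5)
  P7: need (1, 0, 5) fits (5, 0, 5); releases (2, 3, 0), pool now (7, 3, 5)
  P3: need (7, 3, 0) fits (7, 3, 5); releases (2, 0, 0), pool now (9, 3, 5)
  P8: need (8, 0, 5) fits (9, 3, 5); releases (1, 1, 2), pool now (10, 4, 7)


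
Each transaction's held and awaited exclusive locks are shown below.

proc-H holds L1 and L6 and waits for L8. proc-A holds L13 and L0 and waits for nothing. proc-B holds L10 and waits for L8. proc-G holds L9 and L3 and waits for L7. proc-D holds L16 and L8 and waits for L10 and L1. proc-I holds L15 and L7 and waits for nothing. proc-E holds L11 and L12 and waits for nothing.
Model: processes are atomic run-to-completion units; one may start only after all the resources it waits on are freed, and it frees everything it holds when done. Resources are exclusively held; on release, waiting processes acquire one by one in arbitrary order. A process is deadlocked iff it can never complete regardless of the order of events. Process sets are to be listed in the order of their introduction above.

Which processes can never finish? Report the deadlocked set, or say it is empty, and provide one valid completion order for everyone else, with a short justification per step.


The deadlocked set is proc-H, proc-B and proc-D.
Key observation: the waits loop around proc-H -> proc-D -> proc-H with no way out; proc-B is caught in further circular waits.
A valid finishing order for the others: proc-A, proc-E, proc-I, proc-G.
Step-by-step check:
  run proc-A (it waits on nothing); releases L13 and L0
  run proc-E (it waits on nothing); releases L11 and L12
  run proc-I (it waits on nothing); releases L15 and L7
  proc-G: everything it awaited (L7) is free; runs, freeing L9 and L3


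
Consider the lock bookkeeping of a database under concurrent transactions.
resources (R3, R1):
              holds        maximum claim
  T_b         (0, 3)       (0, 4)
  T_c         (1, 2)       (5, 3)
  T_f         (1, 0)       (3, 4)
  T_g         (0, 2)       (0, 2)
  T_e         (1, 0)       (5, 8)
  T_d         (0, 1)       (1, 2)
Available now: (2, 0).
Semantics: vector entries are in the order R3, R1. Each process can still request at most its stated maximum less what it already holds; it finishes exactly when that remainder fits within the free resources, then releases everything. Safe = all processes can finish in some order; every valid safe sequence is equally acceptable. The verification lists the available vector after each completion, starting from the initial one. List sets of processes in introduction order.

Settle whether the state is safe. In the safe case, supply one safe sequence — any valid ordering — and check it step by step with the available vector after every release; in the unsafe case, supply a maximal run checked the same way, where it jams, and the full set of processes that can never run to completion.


UNSAFE — no complete ordering exists.
Key observation: even finishing T_g, T_b, T_f, T_d leaves just (3, 6) free — too little R3 for any of the remaining processes.
Going as far as possible: T_g, T_b, T_f, T_d; after that, nothing fits. Step-by-step check:
  pool = (2, 0)
  T_g needs (0, 0) <= (2, 0) -> finishes; pool += (0, 2) = (2, 2)
  T_b needs (0, 1) <= (2, 2) -> finishes; pool += (0, 3) = (2, 5)
  T_f needs (2, 4) <= (2, 5) -> finishes; pool += (1, 0) = (3, 5)
  T_d needs (1, 1) <= (3, 5) -> finishes; pool += (0, 1) = (3, 6)
  blocked: T_c wants (4, 1), pool (3, 6) — not enough R3
  blocked: T_e wants (4, 8), pool (3, 6) — not enough R3 and R1
Processes that can never finish: T_c and T_e.


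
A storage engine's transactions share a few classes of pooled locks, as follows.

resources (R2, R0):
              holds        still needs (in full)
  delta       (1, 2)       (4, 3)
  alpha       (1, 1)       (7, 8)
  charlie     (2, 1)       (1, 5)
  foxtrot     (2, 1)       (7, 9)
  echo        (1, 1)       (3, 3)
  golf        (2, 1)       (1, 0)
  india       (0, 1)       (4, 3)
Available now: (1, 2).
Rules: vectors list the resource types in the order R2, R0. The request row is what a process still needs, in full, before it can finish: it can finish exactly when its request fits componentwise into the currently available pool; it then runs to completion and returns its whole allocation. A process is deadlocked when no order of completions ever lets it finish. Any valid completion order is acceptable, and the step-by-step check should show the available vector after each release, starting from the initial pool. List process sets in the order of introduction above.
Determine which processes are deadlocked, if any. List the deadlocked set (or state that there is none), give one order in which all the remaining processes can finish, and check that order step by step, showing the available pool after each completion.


The deadlocked set is empty.
Key observation: golf can run right away; the returned allocation unlocks the remaining processes in turn.
One completion order for the rest: golf, echo, delta, charlie, india, alpha, foxtrot. Walking it through:
  pool = (1, 2)
  golf: need (1, 0) fits (1, 2); releases (2, 1), pool now (3, 3)
  echo: need (3, 3) fits (3, 3); releases (1, 1), pool now (4, 4)
  delta: need (4, 3) fits (4, 4); releases (1, 2), pool now (5, 6)
  charlie: need (1, 5) fits (5, 6); releases (2, 1), pool now (7, 7)
  india: need (4, 3) fits (7, 7); releases (0, 1), pool now (7, 8)
  alpha: need (7, 8) fits (7, 8); releases (1, 1), pool now (8, 9)
  foxtrot: need (7, 9) fits (8, 9); releases (2, 1), pool now (10, 10)


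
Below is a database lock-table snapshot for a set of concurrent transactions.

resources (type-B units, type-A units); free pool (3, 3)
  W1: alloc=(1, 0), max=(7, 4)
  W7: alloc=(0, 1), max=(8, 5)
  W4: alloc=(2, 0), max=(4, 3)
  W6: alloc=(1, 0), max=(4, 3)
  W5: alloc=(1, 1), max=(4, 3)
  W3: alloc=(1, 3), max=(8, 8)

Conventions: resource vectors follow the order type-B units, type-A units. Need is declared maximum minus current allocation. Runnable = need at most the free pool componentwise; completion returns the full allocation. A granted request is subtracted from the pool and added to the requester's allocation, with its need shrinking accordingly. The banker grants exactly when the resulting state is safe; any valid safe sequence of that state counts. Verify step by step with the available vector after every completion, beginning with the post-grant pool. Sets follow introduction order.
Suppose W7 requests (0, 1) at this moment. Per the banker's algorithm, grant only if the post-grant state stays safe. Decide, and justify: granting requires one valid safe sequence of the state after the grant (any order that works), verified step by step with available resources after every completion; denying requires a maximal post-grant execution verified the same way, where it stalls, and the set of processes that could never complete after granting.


DENY. Granting would leave the state unsafe.
Key observation: after W5, W6, W4 the pool peaks at (7, 3), and each blocked process is short somewhere: W1 on type-A units; W7 on type-B units; W3 on type-A units.
On the post-grant state, W5, W6, W4 is a maximal run — nothing extends it. Verifying each step:
  pool = (3, 2)
  W5 needs (3, 2) <= (3, 2) -> finishes; pool += (1, 1) = (4, 3)
  W6 needs (3, 3) <= (4, 3) -> finishes; pool += (1, 0) = (5, 3)
  W4 needs (2, 3) <= (5, 3) -> finishes; pool += (2, 0) = (7, 3)
  blocked: W1 wants (6, 4), pool (7, 3) — not enough type-A units
  blocked: W7 wants (8, 3), pool (7, 3) — not enough type-B units
  blocked: W3 wants (7, 5), pool (7, 3) — not enough type-A units
Had the request been granted, W1, W7 and W3 could never finish.


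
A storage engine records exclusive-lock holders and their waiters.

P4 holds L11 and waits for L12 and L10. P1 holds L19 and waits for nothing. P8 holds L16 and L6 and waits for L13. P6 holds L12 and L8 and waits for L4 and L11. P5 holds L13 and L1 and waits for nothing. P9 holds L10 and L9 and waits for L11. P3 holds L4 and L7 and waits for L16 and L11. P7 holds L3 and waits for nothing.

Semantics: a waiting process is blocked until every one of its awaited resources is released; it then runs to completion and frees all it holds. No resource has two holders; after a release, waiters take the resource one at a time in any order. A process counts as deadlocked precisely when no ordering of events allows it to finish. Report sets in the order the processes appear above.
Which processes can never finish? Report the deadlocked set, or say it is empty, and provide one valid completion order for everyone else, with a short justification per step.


Deadlocked set: P4, P6, P9 and P3.
Key observation: the cycle P4 -> P6 -> P4 can never break — each member waits on the next; P9 and P3 are caught in further circular waits.
The rest can finish in the order P5, P7, P1, P8.
Verifying each step:
  run P5 (it waits on nothing); releases L13 and L1
  run P7 (it waits on nothing); releases L3
  run P1 (it waits on nothing); releases L19
  run P8 (all its waits — L13 — are resolved); releases L16 and L6


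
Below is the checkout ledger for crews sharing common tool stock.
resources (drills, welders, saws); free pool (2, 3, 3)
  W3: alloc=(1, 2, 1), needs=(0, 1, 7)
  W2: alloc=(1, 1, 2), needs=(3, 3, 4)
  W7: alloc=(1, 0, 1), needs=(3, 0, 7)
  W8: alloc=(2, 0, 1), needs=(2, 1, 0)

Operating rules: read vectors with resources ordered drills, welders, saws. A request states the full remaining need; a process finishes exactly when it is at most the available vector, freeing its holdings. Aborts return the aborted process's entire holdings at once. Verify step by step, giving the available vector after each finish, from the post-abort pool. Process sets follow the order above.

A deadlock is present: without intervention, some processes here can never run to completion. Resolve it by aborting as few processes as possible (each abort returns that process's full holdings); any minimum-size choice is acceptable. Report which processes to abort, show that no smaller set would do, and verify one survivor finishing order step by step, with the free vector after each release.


Abort W3.
Key observation: no ordering could ever have run W7 before the abort of W3; with (1, 2, 1) back in the pool it fits at step 3.
Why nothing smaller works: aborting no one leaves the state deadlocked as given.
Survivors finish in the order: W8, W2, W7. Verifying each step (pool after the aborts first):
  pool = (3, 5, 4)
  run W8 (needs (2, 1, 0), free (3, 5, 4)); after release of (2, 0, 1) the pool is (5, 5, 5)
  run W2 (needs (3, 3, 4), free (5, 5, 5)); after release of (1, 1, 2) the pool is (6, 6, 7)
  run W7 (needs (3, 0, 7), free (6, 6, 7)); after release of (1, 0, 1) the pool is (7, 6, 8)


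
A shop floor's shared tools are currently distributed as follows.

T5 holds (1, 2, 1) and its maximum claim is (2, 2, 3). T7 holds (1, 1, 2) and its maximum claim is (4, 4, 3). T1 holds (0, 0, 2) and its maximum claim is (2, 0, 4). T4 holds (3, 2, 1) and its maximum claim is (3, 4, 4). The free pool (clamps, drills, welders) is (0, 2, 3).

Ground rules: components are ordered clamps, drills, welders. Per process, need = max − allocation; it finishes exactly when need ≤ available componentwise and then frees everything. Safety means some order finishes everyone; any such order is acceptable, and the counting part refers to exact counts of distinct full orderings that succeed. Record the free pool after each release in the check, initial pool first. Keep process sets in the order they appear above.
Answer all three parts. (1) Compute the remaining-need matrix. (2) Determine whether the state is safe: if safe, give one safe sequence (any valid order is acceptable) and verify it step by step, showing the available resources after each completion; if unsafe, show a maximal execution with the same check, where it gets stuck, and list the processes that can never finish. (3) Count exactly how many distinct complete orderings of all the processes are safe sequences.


(1) Remaining need (order clamps, drills, welders):
  T5: (1, 0, 2)
  T7: (3, 3, 1)
  T1: (2, 0, 2)
  T4: (0, 2, 3)
(2) SAFE — a valid safe sequence is T4, T1, T7, T5.
Key observation: T4 marks the first exact bind of the order: its need (0, 2, 3) fits the free (0, 2, 3) with zero slack on a requested resource.
Walking it through:
  pool = (0, 2, 3)
  run T4 (needs (0, 2, 3), free (0, 2, 3)); after release of (3, 2, 1) the pool is (3, 4, 4)
  run T1 (needs (2, 0, 2), free (3, 4, 4)); after release of (0, 0, 2) the pool is (3, 4, 6)
  run T7 (needs (3, 3, 1), free (3, 4, 6)); after release of (1, 1, 2) the pool is (4, 5, 8)
  run T5 (needs (1, 0, 2), free (4, 5, 8)); after release of (1, 2, 1) the pool is (5, 7, 9)
(3) Precisely 6 of the possible complete orderings are safe sequences.


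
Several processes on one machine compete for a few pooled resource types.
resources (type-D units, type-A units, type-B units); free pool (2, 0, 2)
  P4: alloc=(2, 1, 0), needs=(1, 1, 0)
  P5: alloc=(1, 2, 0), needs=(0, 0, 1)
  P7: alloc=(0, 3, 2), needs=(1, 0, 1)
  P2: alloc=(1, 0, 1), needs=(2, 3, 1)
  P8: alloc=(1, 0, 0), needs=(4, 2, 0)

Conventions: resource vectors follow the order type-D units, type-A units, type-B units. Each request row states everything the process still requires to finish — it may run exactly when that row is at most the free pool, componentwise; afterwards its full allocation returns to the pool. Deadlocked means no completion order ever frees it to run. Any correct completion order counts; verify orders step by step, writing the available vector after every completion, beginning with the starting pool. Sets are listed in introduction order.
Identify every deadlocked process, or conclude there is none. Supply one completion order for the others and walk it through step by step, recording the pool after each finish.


The deadlocked set is empty.
Key observation: P5 can run right away; the returned allocation unlocks the remaining processes in turn.
A valid finishing order for the others: P5, P7, P4, P8, P2. Step-by-step check:
  pool = (2, 0, 2)
  P5 needs (0, 0, 1) <= (2, 0, 2) -> finishes; pool += (1, 2, 0) = (3, 2, 2)
  P7 needs (1, 0, 1) <= (3, 2, 2) -> finishes; pool += (0, 3, 2) = (3, 5, 4)
  P4 needs (1, 1, 0) <= (3, 5, 4) -> finishes; pool += (2, 1, 0) = (5, 6, 4)
  P8 needs (4, 2, 0) <= (5, 6, 4) -> finishes; pool += (1, 0, 0) = (6, 6, 4)
  P2 needs (2, 3, 1) <= (6, 6, 4) -> finishes; pool += (1, 0, 1) = (7, 6, 5)


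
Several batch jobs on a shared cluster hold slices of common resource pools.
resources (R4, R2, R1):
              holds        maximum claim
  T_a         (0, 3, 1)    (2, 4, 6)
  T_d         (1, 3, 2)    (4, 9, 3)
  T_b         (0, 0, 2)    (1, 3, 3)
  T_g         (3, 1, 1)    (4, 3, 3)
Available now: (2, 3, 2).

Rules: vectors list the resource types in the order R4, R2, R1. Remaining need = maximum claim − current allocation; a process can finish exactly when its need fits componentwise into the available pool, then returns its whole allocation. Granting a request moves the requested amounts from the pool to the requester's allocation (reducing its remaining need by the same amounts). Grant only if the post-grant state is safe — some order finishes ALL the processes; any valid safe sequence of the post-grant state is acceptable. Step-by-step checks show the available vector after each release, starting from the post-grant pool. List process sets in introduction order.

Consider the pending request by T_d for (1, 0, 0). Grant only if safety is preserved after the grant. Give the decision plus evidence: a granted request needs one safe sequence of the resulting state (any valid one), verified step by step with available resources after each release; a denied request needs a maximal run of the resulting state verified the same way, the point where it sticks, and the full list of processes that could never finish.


GRANT — the state after the grant stays safe, e.g. via T_b, T_g, T_a, T_d.
Key observation: even at the reduced pool (1, 3, 2), T_b fits immediately, so safety survives the grant.
Check on the post-grant state, step by step:
  pool = (1, 3, 2)
  T_b needs (1, 3, 1) <= (1, 3, 2) -> finishes; pool += (0, 0, 2) = (1, 3, 4)
  T_g needs (1, 2, 2) <= (1, 3, 4) -> finishes; pool += (3, 1, 1) = (4, 4, 5)
  T_a needs (2, 1, 5) <= (4, 4, 5) -> finishes; pool += (0, 3, 1) = (4, 7, 6)
  T_d needs (2, 6, 1) <= (4, 7, 6) -> finishes; pool += (2, 3, 2) = (6, 10, 8)


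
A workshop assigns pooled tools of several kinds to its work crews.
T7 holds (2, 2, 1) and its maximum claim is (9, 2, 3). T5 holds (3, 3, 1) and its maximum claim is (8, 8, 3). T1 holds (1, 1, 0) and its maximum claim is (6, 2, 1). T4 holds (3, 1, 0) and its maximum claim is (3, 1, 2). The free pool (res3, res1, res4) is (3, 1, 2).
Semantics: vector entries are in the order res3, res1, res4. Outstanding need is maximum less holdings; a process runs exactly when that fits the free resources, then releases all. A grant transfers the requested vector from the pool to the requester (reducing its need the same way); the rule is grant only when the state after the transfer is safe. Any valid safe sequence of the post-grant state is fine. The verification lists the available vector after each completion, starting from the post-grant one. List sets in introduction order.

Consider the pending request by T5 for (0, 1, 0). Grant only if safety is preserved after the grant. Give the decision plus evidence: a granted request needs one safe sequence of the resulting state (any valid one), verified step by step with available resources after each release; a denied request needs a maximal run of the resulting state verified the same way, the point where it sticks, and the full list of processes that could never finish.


GRANT — the state after the grant stays safe, e.g. via T4, T1, T7, T5.
Key observation: with (3, 0, 2) left after the transfer, T4 can run at once — the state stays safe.
Verifying the post-grant state step by step:
  pool = (3, 0, 2)
  T4: need (0, 0, 2) fits (3, 0, 2); releases (3, 1, 0), pool now (6, 1, 2)
  T1: need (5, 1, 1) fits (6, 1, 2); releases (1, 1, 0), pool now (7, 2, 2)
  T7: need (7, 0, 2) fits (7, 2, 2); releases (2, 2, 1), pool now (9, 4, 3)
  T5: need (5, 4, 2) fits (9, 4, 3); releases (3, 4, 1), pool now (12, 8, 4)
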